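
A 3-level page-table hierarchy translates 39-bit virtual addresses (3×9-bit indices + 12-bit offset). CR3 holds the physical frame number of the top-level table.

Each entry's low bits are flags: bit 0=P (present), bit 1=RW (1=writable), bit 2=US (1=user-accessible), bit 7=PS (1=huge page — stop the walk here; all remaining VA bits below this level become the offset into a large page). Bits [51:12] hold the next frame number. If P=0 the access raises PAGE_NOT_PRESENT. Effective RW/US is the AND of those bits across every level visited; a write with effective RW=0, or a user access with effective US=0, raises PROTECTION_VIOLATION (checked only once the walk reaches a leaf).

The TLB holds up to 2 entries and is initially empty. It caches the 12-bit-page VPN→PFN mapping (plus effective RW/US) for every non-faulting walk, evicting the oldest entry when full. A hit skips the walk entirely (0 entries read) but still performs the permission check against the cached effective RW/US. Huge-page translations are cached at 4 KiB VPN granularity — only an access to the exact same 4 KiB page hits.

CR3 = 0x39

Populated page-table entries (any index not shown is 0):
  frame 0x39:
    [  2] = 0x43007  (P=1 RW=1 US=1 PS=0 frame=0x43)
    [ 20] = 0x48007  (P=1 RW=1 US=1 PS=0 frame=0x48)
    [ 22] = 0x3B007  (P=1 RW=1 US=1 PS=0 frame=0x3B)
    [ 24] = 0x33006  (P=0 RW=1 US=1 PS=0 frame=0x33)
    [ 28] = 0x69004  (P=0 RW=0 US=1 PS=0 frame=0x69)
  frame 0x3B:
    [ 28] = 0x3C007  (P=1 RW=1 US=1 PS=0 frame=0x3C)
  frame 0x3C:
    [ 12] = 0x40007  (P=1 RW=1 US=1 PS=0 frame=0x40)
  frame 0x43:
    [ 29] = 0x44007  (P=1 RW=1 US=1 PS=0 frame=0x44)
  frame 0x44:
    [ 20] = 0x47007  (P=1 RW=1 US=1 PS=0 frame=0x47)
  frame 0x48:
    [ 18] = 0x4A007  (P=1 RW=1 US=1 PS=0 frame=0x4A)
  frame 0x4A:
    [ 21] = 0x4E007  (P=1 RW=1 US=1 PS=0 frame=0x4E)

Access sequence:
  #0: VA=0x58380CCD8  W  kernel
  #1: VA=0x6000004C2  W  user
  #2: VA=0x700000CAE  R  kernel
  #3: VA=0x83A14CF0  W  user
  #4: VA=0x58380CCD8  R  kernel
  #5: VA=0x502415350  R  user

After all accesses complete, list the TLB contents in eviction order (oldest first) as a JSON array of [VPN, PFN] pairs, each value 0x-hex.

Trace:
#0 VA=0x58380CCD8 (w,kernel):
  L0: frame=0x39 idx=22 entry=0x3B007 [P=1 RW=1 US=1 PS=0]
  L1: frame=0x3B idx=28 entry=0x3C007 [P=1 RW=1 US=1 PS=0]
  L2: frame=0x3C idx=12 entry=0x40007 [P=1 RW=1 US=1 PS=0]
  ✓ 0x40CD8  — 3 lookups
#1 VA=0x6000004C2 (w,user):
  L0: frame=0x39 idx=24 entry=0x33006 [P=0 RW=1 US=1 PS=0]
  ✗ PAGE_NOT_PRESENT  [1 reads]
#2 VA=0x700000CAE (r,kernel):
  L0: frame=0x39 idx=28 entry=0x69004 [P=0 RW=0 US=1 PS=0]
  ✗ PAGE_NOT_PRESENT  [1 reads]
#3 VA=0x83A14CF0 (w,user):
  L0: frame=0x39 idx=2 entry=0x43007 [P=1 RW=1 US=1 PS=0]
  L1: frame=0x43 idx=29 entry=0x44007 [P=1 RW=1 US=1 PS=0]
  L2: frame=0x44 idx=20 entry=0x47007 [P=1 RW=1 US=1 PS=0]
  ✓ 0x47CF0  — 3 lookups
#4 VA=0x58380CCD8 (r,kernel):
  TLB hit vpn=0x58380C → PA=0x40CD8
#5 VA=0x502415350 (r,user):
  L0: frame=0x39 idx=20 entry=0x48007 [P=1 RW=1 US=1 PS=0]
  L1: frame=0x48 idx=18 entry=0x4A007 [P=1 RW=1 US=1 PS=0]
  L2: frame=0x4A idx=21 entry=0x4E007 [P=1 RW=1 US=1 PS=0]
  ✓ 0x4E350  — 3 lookups

TLB: [["0x83A14", "0x47"], ["0x502415", "0x4E"]]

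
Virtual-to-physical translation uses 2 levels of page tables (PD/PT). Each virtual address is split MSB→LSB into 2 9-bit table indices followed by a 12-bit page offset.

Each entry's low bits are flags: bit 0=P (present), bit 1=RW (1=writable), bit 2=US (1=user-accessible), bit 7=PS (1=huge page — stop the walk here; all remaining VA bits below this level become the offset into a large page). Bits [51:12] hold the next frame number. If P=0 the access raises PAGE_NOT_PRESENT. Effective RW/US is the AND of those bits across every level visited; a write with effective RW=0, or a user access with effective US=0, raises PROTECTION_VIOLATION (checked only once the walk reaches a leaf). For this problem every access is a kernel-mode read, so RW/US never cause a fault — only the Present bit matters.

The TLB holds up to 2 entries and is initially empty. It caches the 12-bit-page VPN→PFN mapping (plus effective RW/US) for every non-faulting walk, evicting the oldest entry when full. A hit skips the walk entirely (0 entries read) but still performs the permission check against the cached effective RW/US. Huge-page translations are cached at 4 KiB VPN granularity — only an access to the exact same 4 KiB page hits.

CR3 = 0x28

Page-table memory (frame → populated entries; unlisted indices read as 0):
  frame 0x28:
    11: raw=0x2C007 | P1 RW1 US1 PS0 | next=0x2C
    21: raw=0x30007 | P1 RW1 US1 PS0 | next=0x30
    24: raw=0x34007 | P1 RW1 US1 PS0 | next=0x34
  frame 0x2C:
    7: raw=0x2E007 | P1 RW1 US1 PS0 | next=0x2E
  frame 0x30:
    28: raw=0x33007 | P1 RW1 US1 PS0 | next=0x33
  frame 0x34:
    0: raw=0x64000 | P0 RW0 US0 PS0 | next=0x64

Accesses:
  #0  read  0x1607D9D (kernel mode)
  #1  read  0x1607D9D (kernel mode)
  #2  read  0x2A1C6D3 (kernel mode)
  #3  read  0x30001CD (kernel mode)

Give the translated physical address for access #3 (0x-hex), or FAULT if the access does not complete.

Trace:
#0 VA=0x1607D9D (r,kernel):
  L0: frame=0x28 idx=11 entry=0x2C007 [P=1 RW=1 US=1 PS=0]
  L1: frame=0x2C idx=7 entry=0x2E007 [P=1 RW=1 US=1 PS=0]
  ✓ 0x2ED9D  — 2 lookups
#1 VA=0x1607D9D (r,kernel):
  TLB hit vpn=0x1607 → PA=0x2ED9D
#2 VA=0x2A1C6D3 (r,kernel):
  L0: frame=0x28 idx=21 entry=0x30007 [P=1 RW=1 US=1 PS=0]
  L1: frame=0x30 idx=28 entry=0x33007 [P=1 RW=1 US=1 PS=0]
  ✓ 0x336D3  — 2 lookups
#3 VA=0x30001CD (r,kernel):
  L0: frame=0x28 idx=24 entry=0x34007 [P=1 RW=1 US=1 PS=0]
  L1: frame=0x34 idx=0 entry=0x64000 [P=0 RW=0 US=0 PS=0]
  ✗ PAGE_NOT_PRESENT  [2 reads]

Access #3 PA: FAULT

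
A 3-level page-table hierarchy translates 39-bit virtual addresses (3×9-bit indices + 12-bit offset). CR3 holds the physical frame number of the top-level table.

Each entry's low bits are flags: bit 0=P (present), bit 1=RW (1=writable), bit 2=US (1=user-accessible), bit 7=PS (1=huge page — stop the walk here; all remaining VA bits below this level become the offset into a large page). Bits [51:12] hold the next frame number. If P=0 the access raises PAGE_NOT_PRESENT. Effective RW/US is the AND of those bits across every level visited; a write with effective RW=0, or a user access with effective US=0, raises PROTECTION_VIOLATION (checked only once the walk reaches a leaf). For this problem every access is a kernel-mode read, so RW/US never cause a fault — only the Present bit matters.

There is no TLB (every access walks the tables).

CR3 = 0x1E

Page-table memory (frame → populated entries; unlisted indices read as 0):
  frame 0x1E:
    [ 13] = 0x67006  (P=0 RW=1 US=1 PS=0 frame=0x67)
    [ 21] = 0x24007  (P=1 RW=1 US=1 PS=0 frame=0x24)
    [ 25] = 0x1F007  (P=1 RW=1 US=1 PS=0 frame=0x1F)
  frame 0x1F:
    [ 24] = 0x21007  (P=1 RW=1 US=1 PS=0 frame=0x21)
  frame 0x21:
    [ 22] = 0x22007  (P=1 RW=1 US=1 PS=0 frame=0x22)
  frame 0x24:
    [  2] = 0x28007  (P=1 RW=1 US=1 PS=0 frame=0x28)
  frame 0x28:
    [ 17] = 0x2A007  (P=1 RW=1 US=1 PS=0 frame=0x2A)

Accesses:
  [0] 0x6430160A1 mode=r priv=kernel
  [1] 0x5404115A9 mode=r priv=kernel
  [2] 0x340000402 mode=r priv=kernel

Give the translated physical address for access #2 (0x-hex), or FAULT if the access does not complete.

Walk each access:
#0 VA=0x6430160A1 (r,kernel):
  L0 @0x1E[25] → 0x1F007  P=1,RW=1,US=1,PS=0
  L1 @0x1F[24] → 0x21007  P=1,RW=1,US=1,PS=0
  L2 @0x21[22] → 0x22007  P=1,RW=1,US=1,PS=0
  ⇒ phys 0x220A1  [3 reads]
#1 VA=0x5404115A9 (r,kernel):
  L0 @0x1E[21] → 0x24007  P=1,RW=1,US=1,PS=0
  L1 @0x24[2] → 0x28007  P=1,RW=1,US=1,PS=0
  L2 @0x28[17] → 0x2A007  P=1,RW=1,US=1,PS=0
  ⇒ phys 0x2A5A9  [3 reads]
#2 VA=0x340000402 (r,kernel):
  L0 @0x1E[13] → 0x67006  P=0,RW=1,US=1,PS=0
  ✗ PAGE_NOT_PRESENT  [1 reads]

Access #2 PA: FAULT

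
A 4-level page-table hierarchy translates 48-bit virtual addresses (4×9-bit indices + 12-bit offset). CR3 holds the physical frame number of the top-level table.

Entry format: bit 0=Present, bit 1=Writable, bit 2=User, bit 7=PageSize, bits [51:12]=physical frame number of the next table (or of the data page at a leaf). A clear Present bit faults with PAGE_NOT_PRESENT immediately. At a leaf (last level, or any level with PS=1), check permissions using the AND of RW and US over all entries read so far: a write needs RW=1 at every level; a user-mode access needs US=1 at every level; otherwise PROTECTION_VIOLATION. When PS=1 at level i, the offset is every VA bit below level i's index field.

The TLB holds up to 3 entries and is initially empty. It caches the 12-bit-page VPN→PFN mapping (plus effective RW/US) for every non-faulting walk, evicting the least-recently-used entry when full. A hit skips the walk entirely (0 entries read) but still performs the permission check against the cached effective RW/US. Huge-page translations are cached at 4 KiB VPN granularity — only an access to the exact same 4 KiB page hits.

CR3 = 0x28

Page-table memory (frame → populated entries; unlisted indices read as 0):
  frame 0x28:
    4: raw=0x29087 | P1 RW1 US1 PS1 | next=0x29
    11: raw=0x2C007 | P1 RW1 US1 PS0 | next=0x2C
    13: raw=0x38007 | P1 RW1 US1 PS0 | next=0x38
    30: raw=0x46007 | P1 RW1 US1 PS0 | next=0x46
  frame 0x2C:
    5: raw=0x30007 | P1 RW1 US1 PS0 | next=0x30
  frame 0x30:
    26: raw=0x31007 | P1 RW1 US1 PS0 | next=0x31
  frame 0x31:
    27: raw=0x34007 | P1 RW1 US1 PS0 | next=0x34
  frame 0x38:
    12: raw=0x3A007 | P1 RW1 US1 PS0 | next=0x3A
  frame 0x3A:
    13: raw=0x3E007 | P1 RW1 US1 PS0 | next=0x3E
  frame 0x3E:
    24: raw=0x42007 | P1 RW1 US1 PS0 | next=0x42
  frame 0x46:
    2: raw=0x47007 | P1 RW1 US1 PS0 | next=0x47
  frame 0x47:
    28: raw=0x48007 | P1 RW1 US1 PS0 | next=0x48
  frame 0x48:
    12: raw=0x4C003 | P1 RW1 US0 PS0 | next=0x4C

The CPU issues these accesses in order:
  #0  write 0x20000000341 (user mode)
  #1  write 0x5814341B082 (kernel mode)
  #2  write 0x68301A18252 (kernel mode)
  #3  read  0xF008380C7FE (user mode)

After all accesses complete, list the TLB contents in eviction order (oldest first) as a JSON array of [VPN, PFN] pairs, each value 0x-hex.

Trace:
#0 VA=0x20000000341 (w,user):
  [0] read 0x28 idx=4: raw=0x29087 flags P=1 W=1 U=1 S=1
  → PA=0x29341 (huge @L0)  (1 entries read)
#1 VA=0x5814341B082 (w,kernel):
  [0] read 0x28 idx=11: raw=0x2C007 flags P=1 W=1 U=1 S=0
  [1] read 0x2C idx=5: raw=0x30007 flags P=1 W=1 U=1 S=0
  [2] read 0x30 idx=26: raw=0x31007 flags P=1 W=1 U=1 S=0
  [3] read 0x31 idx=27: raw=0x34007 flags P=1 W=1 U=1 S=0
  → PA=0x34082  (4 entries read)
#2 VA=0x68301A18252 (w,kernel):
  [0] read 0x28 idx=13: raw=0x38007 flags P=1 W=1 U=1 S=0
  [1] read 0x38 idx=12: raw=0x3A007 flags P=1 W=1 U=1 S=0
  [2] read 0x3A idx=13: raw=0x3E007 flags P=1 W=1 U=1 S=0
  [3] read 0x3E idx=24: raw=0x42007 flags P=1 W=1 U=1 S=0
  → PA=0x42252  (4 entries read)
#3 VA=0xF008380C7FE (r,user):
  [0] read 0x28 idx=30: raw=0x46007 flags P=1 W=1 U=1 S=0
  [1] read 0x46 idx=2: raw=0x47007 flags P=1 W=1 U=1 S=0
  [2] read 0x47 idx=28: raw=0x48007 flags P=1 W=1 U=1 S=0
  [3] read 0x48 idx=12: raw=0x4C003 flags P=1 W=1 U=0 S=0
  → PROTECTION_VIOLATION  (4 entries read)

TLB: [["0x20000000", "0x29"], ["0x5814341B", "0x34"], ["0x68301A18", "0x42"]]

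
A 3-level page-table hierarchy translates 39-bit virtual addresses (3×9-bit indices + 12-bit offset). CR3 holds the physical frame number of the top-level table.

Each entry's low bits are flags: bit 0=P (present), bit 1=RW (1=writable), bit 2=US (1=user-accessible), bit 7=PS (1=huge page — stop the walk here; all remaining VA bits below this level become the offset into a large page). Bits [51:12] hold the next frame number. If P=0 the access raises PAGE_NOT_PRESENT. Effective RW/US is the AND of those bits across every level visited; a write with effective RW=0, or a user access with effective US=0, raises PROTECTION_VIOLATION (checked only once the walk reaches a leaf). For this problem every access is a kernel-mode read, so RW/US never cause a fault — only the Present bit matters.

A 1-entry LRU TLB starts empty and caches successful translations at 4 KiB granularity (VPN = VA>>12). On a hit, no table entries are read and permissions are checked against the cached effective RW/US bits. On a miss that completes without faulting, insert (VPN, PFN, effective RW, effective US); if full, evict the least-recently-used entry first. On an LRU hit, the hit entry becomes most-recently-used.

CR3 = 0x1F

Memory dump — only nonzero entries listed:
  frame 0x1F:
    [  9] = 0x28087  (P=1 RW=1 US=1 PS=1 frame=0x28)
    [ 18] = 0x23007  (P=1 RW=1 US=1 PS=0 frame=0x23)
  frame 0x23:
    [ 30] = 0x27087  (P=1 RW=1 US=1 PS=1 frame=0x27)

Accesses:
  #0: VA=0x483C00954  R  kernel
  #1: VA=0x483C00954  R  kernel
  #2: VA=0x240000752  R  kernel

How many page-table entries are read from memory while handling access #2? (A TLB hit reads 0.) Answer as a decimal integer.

Walk each access:
#0 VA=0x483C00954 (r,kernel):
  L0: frame=0x1F idx=18 entry=0x23007 [P=1 RW=1 US=1 PS=0]
  L1: frame=0x23 idx=30 entry=0x27087 [P=1 RW=1 US=1 PS=1]
  ✓ 0x27954 (huge @L1)  — 2 lookups
#1 VA=0x483C00954 (r,kernel):
  TLB hit vpn=0x483C00 → PA=0x27954
#2 VA=0x240000752 (r,kernel):
  L0: frame=0x1F idx=9 entry=0x28087 [P=1 RW=1 US=1 PS=1]
  ✓ 0x28752 (huge @L0)  — 1 lookups

Entries read for #2: 1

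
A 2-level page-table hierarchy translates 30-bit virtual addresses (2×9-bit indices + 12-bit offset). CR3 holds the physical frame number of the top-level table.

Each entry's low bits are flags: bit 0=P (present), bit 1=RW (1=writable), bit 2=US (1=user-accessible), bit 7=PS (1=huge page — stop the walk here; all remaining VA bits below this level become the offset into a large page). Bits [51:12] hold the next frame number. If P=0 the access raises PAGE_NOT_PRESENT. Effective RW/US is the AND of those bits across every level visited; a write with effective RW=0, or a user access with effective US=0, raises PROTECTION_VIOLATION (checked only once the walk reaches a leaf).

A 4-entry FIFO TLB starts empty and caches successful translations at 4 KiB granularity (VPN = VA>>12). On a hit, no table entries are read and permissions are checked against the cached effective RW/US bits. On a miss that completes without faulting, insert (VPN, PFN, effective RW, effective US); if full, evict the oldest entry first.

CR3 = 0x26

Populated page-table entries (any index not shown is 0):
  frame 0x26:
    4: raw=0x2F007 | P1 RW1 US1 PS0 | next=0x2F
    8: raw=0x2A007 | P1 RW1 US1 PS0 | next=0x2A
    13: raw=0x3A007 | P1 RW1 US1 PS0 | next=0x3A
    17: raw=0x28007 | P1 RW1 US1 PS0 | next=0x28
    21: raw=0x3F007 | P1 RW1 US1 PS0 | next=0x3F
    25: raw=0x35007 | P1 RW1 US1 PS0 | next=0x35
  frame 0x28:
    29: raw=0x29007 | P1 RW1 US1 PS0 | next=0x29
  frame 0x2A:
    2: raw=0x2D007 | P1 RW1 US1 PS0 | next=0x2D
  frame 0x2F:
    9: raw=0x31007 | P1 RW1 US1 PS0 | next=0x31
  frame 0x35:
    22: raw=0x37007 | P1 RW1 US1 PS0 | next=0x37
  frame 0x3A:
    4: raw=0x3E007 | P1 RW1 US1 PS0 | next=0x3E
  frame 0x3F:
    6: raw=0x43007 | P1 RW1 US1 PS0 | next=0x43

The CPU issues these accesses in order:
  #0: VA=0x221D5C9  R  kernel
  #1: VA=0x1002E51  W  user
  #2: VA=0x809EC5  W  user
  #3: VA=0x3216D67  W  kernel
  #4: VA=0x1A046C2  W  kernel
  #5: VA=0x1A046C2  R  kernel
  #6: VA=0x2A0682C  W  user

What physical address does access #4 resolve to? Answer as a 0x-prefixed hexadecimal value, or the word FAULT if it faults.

Trace:
#0 VA=0x221D5C9 (r,kernel):
  lvl0: tbl 0x26, slot 17 ⇒ 0x28007 (P1/RW1/US1/PS0)
  lvl1: tbl 0x28, slot 29 ⇒ 0x29007 (P1/RW1/US1/PS0)
  → PA=0x295C9  (2 entries read)
#1 VA=0x1002E51 (w,user):
  lvl0: tbl 0x26, slot 8 ⇒ 0x2A007 (P1/RW1/US1/PS0)
  lvl1: tbl 0x2A, slot 2 ⇒ 0x2D007 (P1/RW1/US1/PS0)
  → PA=0x2DE51  (2 entries read)
#2 VA=0x809EC5 (w,user):
  lvl0: tbl 0x26, slot 4 ⇒ 0x2F007 (P1/RW1/US1/PS0)
  lvl1: tbl 0x2F, slot 9 ⇒ 0x31007 (P1/RW1/US1/PS0)
  → PA=0x31EC5  (2 entries read)
#3 VA=0x3216D67 (w,kernel):
  lvl0: tbl 0x26, slot 25 ⇒ 0x35007 (P1/RW1/US1/PS0)
  lvl1: tbl 0x35, slot 22 ⇒ 0x37007 (P1/RW1/US1/PS0)
  → PA=0x37D67  (2 entries read)
#4 VA=0x1A046C2 (w,kernel):
  lvl0: tbl 0x26, slot 13 ⇒ 0x3A007 (P1/RW1/US1/PS0)
  lvl1: tbl 0x3A, slot 4 ⇒ 0x3E007 (P1/RW1/US1/PS0)
  → PA=0x3E6C2  (2 entries read)
#5 VA=0x1A046C2 (r,kernel):
  TLB hit vpn=0x1A04 → PA=0x3E6C2
#6 VA=0x2A0682C (w,user):
  lvl0: tbl 0x26, slot 21 ⇒ 0x3F007 (P1/RW1/US1/PS0)
  lvl1: tbl 0x3F, slot 6 ⇒ 0x43007 (P1/RW1/US1/PS0)
  → PA=0x4382C  (2 entries read)

Access #4 PA: 0x3E6C2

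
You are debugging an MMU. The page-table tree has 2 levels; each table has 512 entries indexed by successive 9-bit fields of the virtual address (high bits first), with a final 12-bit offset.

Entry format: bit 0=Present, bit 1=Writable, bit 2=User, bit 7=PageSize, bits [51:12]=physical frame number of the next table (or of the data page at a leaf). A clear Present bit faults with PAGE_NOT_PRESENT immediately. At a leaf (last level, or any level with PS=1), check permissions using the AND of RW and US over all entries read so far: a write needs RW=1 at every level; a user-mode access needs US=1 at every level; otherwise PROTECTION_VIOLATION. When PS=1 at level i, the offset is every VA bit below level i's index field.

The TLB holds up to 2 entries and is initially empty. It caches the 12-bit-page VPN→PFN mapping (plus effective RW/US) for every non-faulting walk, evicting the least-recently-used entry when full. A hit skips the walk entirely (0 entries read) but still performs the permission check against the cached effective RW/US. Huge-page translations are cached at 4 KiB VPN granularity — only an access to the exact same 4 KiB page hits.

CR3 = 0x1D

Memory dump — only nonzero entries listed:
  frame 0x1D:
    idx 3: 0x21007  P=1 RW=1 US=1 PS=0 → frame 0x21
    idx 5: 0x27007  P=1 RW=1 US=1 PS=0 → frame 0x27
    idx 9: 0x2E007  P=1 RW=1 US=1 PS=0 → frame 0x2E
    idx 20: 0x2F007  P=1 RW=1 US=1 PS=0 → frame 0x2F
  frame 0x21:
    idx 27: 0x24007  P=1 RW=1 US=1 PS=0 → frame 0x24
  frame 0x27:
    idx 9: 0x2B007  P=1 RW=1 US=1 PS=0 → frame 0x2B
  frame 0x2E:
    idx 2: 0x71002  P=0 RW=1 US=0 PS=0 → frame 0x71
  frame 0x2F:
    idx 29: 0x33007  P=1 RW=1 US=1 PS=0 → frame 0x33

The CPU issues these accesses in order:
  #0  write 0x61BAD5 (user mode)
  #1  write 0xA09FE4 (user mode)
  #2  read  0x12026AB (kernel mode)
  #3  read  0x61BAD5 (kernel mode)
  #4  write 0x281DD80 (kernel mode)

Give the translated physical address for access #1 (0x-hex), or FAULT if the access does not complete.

Trace:
#0 VA=0x61BAD5 (w,user):
  [0] read 0x1D idx=3: raw=0x21007 flags P=1 W=1 U=1 S=0
  [1] read 0x21 idx=27: raw=0x24007 flags P=1 W=1 U=1 S=0
  ✓ 0x24AD5  — 2 lookups
#1 VA=0xA09FE4 (w,user):
  [0] read 0x1D idx=5: raw=0x27007 flags P=1 W=1 U=1 S=0
  [1] read 0x27 idx=9: raw=0x2B007 flags P=1 W=1 U=1 S=0
  ✓ 0x2BFE4  — 2 lookups
#2 VA=0x12026AB (r,kernel):
  [0] read 0x1D idx=9: raw=0x2E007 flags P=1 W=1 U=1 S=0
  [1] read 0x2E idx=2: raw=0x71002 flags P=0 W=1 U=0 S=0
  ✗ PAGE_NOT_PRESENT  [2 reads]
#3 VA=0x61BAD5 (r,kernel):
  TLB hit vpn=0x61B → PA=0x24AD5
#4 VA=0x281DD80 (w,kernel):
  [0] read 0x1D idx=20: raw=0x2F007 flags P=1 W=1 U=1 S=0
  [1] read 0x2F idx=29: raw=0x33007 flags P=1 W=1 U=1 S=0
  ✓ 0x33D80  — 2 lookups

Access #1 PA: 0x2BFE4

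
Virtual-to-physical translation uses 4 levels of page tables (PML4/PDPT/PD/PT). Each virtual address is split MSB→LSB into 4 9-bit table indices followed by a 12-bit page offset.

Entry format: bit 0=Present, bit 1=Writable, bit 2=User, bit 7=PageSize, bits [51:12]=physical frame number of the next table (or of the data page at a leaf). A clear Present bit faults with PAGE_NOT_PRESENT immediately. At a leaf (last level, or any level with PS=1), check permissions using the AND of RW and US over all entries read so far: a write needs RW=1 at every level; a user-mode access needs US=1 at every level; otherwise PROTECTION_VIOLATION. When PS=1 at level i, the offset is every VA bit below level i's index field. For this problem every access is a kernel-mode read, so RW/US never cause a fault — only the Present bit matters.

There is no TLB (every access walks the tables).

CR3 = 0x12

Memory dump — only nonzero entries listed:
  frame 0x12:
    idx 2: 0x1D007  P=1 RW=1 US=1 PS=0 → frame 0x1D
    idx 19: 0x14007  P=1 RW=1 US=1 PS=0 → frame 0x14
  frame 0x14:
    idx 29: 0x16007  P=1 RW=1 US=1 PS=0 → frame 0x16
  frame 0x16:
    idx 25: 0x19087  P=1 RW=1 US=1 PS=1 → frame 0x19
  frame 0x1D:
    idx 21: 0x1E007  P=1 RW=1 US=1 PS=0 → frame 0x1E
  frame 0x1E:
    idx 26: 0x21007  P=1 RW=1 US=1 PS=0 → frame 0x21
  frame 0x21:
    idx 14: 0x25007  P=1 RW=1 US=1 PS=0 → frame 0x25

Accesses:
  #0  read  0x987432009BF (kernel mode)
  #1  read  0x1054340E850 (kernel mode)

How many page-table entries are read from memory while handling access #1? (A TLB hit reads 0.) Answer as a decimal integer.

Trace:
#0 VA=0x987432009BF (r,kernel):
  L0: frame=0x12 idx=19 entry=0x14007 [P=1 RW=1 US=1 PS=0]
  L1: frame=0x14 idx=29 entry=0x16007 [P=1 RW=1 US=1 PS=0]
  L2: frame=0x16 idx=25 entry=0x19087 [P=1 RW=1 US=1 PS=1]
  ✓ 0x199BF (huge @L2)  — 3 lookups
#1 VA=0x1054340E850 (r,kernel):
  L0: frame=0x12 idx=2 entry=0x1D007 [P=1 RW=1 US=1 PS=0]
  L1: frame=0x1D idx=21 entry=0x1E007 [P=1 RW=1 US=1 PS=0]
  L2: frame=0x1E idx=26 entry=0x21007 [P=1 RW=1 US=1 PS=0]
  L3: frame=0x21 idx=14 entry=0x25007 [P=1 RW=1 US=1 PS=0]
  ✓ 0x25850  — 4 lookups

Entries read for #1: 4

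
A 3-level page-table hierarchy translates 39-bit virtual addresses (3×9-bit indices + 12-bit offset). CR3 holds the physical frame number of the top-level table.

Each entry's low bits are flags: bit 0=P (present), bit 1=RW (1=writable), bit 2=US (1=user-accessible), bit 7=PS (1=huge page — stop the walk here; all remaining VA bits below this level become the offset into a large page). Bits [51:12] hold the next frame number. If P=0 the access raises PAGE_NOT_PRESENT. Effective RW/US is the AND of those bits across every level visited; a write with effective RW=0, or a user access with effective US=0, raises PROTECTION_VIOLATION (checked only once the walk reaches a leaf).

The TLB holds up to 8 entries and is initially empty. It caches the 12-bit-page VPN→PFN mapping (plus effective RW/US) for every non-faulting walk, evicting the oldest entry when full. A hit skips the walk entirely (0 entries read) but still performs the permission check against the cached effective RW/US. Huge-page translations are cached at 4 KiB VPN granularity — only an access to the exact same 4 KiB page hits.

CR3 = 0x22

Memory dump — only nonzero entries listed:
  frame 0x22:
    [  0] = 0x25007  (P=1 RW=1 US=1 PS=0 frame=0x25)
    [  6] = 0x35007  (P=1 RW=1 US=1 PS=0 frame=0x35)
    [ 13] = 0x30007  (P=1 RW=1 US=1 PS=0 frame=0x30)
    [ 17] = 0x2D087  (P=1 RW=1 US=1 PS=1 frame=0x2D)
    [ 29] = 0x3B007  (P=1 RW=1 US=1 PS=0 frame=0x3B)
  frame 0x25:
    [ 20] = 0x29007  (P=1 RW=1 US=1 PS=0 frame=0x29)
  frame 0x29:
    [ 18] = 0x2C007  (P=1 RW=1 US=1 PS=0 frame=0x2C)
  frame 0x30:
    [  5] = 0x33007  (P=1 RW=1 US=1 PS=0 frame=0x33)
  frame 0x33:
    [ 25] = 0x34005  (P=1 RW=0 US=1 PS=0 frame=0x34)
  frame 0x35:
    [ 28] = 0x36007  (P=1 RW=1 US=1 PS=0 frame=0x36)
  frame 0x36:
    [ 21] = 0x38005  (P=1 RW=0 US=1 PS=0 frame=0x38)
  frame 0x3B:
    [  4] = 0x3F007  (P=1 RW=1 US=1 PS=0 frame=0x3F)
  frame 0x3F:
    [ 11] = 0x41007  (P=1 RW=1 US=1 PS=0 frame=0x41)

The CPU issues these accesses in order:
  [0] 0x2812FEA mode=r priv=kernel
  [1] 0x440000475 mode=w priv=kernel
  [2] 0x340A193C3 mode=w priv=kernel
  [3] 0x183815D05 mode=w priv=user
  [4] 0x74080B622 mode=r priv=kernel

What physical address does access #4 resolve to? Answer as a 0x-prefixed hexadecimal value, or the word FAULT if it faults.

Walk each access:
#0 VA=0x2812FEA (r,kernel):
  L0: frame=0x22 idx=0 entry=0x25007 [P=1 RW=1 US=1 PS=0]
  L1: frame=0x25 idx=20 entry=0x29007 [P=1 RW=1 US=1 PS=0]
  L2: frame=0x29 idx=18 entry=0x2C007 [P=1 RW=1 US=1 PS=0]
  ⇒ phys 0x2CFEA  [3 reads]
#1 VA=0x440000475 (w,kernel):
  L0: frame=0x22 idx=17 entry=0x2D087 [P=1 RW=1 US=1 PS=1]
  ⇒ phys 0x2D475 (huge @L0)  [1 reads]
#2 VA=0x340A193C3 (w,kernel):
  L0: frame=0x22 idx=13 entry=0x30007 [P=1 RW=1 US=1 PS=0]
  L1: frame=0x30 idx=5 entry=0x33007 [P=1 RW=1 US=1 PS=0]
  L2: frame=0x33 idx=25 entry=0x34005 [P=1 RW=0 US=1 PS=0]
  ✗ PROTECTION_VIOLATION  [3 reads]
#3 VA=0x183815D05 (w,user):
  L0: frame=0x22 idx=6 entry=0x35007 [P=1 RW=1 US=1 PS=0]
  L1: frame=0x35 idx=28 entry=0x36007 [P=1 RW=1 US=1 PS=0]
  L2: frame=0x36 idx=21 entry=0x38005 [P=1 RW=0 US=1 PS=0]
  ✗ PROTECTION_VIOLATION  [3 reads]
#4 VA=0x74080B622 (r,kernel):
  L0: frame=0x22 idx=29 entry=0x3B007 [P=1 RW=1 US=1 PS=0]
  L1: frame=0x3B idx=4 entry=0x3F007 [P=1 RW=1 US=1 PS=0]
  L2: frame=0x3F idx=11 entry=0x41007 [P=1 RW=1 US=1 PS=0]
  ⇒ phys 0x41622  [3 reads]

Access #4 PA: 0x41622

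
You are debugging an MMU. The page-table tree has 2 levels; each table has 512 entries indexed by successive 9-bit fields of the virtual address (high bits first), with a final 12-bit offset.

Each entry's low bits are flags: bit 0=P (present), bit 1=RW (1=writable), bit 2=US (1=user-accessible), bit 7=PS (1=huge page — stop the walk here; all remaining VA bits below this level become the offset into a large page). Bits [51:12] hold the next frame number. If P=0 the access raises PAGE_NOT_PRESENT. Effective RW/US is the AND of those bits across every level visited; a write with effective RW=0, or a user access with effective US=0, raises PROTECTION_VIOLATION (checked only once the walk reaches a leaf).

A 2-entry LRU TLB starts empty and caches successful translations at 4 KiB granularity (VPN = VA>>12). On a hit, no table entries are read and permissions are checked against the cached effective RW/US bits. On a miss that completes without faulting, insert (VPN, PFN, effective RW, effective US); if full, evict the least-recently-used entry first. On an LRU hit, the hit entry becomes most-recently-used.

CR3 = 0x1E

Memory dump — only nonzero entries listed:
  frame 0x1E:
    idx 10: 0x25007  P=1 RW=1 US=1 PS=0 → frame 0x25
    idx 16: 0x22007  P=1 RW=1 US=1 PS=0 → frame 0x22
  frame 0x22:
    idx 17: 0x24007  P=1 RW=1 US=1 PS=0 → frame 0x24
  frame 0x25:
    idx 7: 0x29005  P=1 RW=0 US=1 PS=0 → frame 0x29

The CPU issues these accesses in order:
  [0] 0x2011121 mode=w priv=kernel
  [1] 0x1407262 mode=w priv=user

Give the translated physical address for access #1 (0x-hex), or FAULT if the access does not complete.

Per-access translation:
#0 VA=0x2011121 (w,kernel):
  lvl0: tbl 0x1E, slot 16 ⇒ 0x22007 (P1/RW1/US1/PS0)
  lvl1: tbl 0x22, slot 17 ⇒ 0x24007 (P1/RW1/US1/PS0)
  ⇒ phys 0x24121  [2 reads]
#1 VA=0x1407262 (w,user):
  lvl0: tbl 0x1E, slot 10 ⇒ 0x25007 (P1/RW1/US1/PS0)
  lvl1: tbl 0x25, slot 7 ⇒ 0x29005 (P1/RW0/US1/PS0)
  ⇒ fault: PROTECTION_VIOLATION  — 2 lookups

Access #1 PA: FAULT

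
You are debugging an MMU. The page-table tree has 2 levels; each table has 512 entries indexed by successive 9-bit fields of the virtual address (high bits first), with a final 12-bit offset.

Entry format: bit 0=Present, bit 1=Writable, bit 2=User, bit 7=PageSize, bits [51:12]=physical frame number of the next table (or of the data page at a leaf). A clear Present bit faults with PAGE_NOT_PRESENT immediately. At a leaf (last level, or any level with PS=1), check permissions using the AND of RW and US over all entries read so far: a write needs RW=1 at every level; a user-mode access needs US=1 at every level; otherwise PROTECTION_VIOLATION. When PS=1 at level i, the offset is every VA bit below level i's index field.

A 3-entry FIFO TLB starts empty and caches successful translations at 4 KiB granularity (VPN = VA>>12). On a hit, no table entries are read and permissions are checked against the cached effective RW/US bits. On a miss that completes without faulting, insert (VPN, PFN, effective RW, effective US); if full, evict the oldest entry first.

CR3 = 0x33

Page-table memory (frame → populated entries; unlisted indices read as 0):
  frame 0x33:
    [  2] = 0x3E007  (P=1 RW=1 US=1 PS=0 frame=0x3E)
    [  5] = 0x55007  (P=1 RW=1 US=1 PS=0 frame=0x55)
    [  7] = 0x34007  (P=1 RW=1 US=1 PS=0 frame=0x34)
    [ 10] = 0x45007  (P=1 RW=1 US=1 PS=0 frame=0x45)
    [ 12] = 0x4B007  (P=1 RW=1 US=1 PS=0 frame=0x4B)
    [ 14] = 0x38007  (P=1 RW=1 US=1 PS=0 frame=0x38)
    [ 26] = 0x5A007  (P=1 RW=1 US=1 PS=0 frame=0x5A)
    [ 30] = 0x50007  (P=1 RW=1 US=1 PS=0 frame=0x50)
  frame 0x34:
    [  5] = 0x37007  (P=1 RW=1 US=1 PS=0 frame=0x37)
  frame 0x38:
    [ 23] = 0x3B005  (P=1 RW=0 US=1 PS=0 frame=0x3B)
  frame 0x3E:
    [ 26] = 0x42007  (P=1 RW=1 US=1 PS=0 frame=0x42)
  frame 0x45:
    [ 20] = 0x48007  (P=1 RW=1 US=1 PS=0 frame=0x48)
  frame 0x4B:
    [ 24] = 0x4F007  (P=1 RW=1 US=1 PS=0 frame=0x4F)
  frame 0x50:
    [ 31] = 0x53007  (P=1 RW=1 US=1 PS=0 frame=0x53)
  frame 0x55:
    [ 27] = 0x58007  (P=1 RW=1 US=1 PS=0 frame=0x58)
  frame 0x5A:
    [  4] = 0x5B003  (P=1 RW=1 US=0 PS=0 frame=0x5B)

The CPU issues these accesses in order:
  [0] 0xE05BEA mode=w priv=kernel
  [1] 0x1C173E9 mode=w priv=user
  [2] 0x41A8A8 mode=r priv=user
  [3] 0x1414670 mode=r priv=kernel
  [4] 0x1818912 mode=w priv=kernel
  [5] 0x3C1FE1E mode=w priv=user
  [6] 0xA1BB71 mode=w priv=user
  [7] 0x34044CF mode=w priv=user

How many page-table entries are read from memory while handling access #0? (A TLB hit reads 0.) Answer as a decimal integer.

Per-access translation:
#0 VA=0xE05BEA (w,kernel):
  L0: frame=0x33 idx=7 entry=0x34007 [P=1 RW=1 US=1 PS=0]
  L1: frame=0x34 idx=5 entry=0x37007 [P=1 RW=1 US=1 PS=0]
  ⇒ phys 0x37BEA  [2 reads]
#1 VA=0x1C173E9 (w,user):
  L0: frame=0x33 idx=14 entry=0x38007 [P=1 RW=1 US=1 PS=0]
  L1: frame=0x38 idx=23 entry=0x3B005 [P=1 RW=0 US=1 PS=0]
  → PROTECTION_VIOLATION  (2 entries read)
#2 VA=0x41A8A8 (r,user):
  L0: frame=0x33 idx=2 entry=0x3E007 [P=1 RW=1 US=1 PS=0]
  L1: frame=0x3E idx=26 entry=0x42007 [P=1 RW=1 US=1 PS=0]
  ⇒ phys 0x428A8  [2 reads]
#3 VA=0x1414670 (r,kernel):
  L0: frame=0x33 idx=10 entry=0x45007 [P=1 RW=1 US=1 PS=0]
  L1: frame=0x45 idx=20 entry=0x48007 [P=1 RW=1 US=1 PS=0]
  ⇒ phys 0x48670  [2 reads]
#4 VA=0x1818912 (w,kernel):
  L0: frame=0x33 idx=12 entry=0x4B007 [P=1 RW=1 US=1 PS=0]
  L1: frame=0x4B idx=24 entry=0x4F007 [P=1 RW=1 US=1 PS=0]
  ⇒ phys 0x4F912  [2 reads]
#5 VA=0x3C1FE1E (w,user):
  L0: frame=0x33 idx=30 entry=0x50007 [P=1 RW=1 US=1 PS=0]
  L1: frame=0x50 idx=31 entry=0x53007 [P=1 RW=1 US=1 PS=0]
  ⇒ phys 0x53E1E  [2 reads]
#6 VA=0xA1BB71 (w,user):
  L0: frame=0x33 idx=5 entry=0x55007 [P=1 RW=1 US=1 PS=0]
  L1: frame=0x55 idx=27 entry=0x58007 [P=1 RW=1 US=1 PS=0]
  ⇒ phys 0x58B71  [2 reads]
#7 VA=0x34044CF (w,user):
  L0: frame=0x33 idx=26 entry=0x5A007 [P=1 RW=1 US=1 PS=0]
  L1: frame=0x5A idx=4 entry=0x5B003 [P=1 RW=1 US=0 PS=0]
  → PROTECTION_VIOLATION  (2 entries read)

Entries read for #0: 2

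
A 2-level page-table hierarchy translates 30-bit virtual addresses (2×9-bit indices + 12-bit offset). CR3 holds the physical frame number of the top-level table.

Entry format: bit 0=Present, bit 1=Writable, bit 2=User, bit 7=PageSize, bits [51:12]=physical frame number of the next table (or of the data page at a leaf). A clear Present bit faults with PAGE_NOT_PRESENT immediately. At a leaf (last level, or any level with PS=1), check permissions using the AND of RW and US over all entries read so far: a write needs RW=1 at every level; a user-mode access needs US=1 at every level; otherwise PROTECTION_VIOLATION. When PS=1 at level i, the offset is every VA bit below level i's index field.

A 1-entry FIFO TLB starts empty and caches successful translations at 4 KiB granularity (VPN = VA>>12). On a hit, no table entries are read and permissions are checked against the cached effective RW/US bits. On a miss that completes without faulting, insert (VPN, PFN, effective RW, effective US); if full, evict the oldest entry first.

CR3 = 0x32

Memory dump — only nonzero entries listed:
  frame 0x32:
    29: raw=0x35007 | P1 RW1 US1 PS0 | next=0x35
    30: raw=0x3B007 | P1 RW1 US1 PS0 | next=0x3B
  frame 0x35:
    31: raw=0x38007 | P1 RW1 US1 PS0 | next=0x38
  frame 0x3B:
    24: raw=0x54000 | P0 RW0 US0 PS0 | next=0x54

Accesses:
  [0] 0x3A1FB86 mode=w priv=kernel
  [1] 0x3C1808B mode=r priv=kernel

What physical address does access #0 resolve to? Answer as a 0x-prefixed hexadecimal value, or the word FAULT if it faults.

Walk each access:
#0 VA=0x3A1FB86 (w,kernel):
  [0] read 0x32 idx=29: raw=0x35007 flags P=1 W=1 U=1 S=0
  [1] read 0x35 idx=31: raw=0x38007 flags P=1 W=1 U=1 S=0
  → PA=0x38B86  (2 entries read)
#1 VA=0x3C1808B (r,kernel):
  [0] read 0x32 idx=30: raw=0x3B007 flags P=1 W=1 U=1 S=0
  [1] read 0x3B idx=24: raw=0x54000 flags P=0 W=0 U=0 S=0
  ⇒ fault: PAGE_NOT_PRESENT  — 2 lookups

Access #0 PA: 0x38B86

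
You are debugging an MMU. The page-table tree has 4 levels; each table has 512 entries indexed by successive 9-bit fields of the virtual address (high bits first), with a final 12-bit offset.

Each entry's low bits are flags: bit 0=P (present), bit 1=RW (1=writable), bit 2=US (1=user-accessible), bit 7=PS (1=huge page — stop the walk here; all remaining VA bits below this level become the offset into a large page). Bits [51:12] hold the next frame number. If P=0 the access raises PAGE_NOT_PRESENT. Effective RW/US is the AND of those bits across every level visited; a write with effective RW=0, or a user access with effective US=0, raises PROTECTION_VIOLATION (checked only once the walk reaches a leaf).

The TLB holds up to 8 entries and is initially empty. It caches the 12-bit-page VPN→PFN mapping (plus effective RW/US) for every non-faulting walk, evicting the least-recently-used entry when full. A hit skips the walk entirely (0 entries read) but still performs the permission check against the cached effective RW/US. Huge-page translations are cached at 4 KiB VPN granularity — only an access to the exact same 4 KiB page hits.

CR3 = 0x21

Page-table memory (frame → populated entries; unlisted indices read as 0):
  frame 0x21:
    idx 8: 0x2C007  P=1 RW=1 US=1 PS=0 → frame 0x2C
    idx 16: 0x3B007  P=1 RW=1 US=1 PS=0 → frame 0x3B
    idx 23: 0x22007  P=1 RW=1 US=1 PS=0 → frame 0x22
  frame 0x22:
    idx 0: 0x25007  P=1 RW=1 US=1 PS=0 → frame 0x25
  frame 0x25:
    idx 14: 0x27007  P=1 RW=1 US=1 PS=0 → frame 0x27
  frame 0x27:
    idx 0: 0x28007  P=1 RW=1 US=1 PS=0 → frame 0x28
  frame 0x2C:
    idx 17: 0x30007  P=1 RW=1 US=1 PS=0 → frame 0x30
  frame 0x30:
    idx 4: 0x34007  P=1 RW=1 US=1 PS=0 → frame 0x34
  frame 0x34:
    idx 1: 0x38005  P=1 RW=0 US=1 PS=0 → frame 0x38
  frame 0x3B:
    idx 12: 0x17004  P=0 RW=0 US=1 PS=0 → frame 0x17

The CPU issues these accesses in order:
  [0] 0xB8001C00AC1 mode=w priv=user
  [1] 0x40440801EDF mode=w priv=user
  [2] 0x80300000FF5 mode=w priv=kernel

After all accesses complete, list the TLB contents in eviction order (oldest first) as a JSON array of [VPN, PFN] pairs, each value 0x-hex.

Trace:
#0 VA=0xB8001C00AC1 (w,user):
  [0] read 0x21 idx=23: raw=0x22007 flags P=1 W=1 U=1 S=0
  [1] read 0x22 idx=0: raw=0x25007 flags P=1 W=1 U=1 S=0
  [2] read 0x25 idx=14: raw=0x27007 flags P=1 W=1 U=1 S=0
  [3] read 0x27 idx=0: raw=0x28007 flags P=1 W=1 U=1 S=0
  → PA=0x28AC1  (4 entries read)
#1 VA=0x40440801EDF (w,user):
  [0] read 0x21 idx=8: raw=0x2C007 flags P=1 W=1 U=1 S=0
  [1] read 0x2C idx=17: raw=0x30007 flags P=1 W=1 U=1 S=0
  [2] read 0x30 idx=4: raw=0x34007 flags P=1 W=1 U=1 S=0
  [3] read 0x34 idx=1: raw=0x38005 flags P=1 W=0 U=1 S=0
  → PROTECTION_VIOLATION  (4 entries read)
#2 VA=0x80300000FF5 (w,kernel):
  [0] read 0x21 idx=16: raw=0x3B007 flags P=1 W=1 U=1 S=0
  [1] read 0x3B idx=12: raw=0x17004 flags P=0 W=0 U=1 S=0
  → PAGE_NOT_PRESENT  (2 entries read)

TLB: [["0xB8001C00", "0x28"]]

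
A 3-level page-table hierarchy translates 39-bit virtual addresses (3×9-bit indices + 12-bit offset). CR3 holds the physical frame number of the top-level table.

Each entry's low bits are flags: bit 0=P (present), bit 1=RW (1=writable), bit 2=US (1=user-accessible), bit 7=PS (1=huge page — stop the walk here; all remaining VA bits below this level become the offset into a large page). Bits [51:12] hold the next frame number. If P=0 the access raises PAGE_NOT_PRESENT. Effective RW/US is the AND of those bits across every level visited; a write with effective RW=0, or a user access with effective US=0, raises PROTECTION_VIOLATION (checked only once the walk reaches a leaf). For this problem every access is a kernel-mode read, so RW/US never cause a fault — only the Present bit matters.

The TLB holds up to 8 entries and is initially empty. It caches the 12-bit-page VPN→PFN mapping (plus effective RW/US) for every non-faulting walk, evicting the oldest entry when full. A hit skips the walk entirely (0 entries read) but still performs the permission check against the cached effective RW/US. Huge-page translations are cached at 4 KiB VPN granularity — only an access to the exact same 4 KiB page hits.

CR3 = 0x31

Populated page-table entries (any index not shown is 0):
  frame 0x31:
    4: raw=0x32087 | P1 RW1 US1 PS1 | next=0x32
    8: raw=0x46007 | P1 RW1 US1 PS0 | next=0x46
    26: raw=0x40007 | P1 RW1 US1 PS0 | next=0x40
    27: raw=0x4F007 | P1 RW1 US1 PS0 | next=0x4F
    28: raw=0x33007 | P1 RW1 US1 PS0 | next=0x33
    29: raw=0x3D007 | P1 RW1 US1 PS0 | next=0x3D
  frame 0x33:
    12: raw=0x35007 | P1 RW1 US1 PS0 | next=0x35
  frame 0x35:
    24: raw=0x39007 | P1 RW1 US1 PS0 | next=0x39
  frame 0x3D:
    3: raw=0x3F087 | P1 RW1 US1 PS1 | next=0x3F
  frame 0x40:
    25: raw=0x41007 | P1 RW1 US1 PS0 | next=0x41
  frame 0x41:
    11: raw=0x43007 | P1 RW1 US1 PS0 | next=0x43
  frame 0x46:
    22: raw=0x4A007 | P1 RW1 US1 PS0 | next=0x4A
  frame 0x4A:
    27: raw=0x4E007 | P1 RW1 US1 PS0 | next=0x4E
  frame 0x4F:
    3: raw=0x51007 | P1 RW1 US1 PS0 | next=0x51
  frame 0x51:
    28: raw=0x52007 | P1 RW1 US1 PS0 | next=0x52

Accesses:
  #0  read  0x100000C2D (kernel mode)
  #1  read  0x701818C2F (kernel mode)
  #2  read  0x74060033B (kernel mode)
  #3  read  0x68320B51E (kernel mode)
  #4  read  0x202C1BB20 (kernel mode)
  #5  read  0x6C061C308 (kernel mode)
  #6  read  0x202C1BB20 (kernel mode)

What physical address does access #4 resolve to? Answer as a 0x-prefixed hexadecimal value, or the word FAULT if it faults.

Trace:
#0 VA=0x100000C2D (r,kernel):
  L0 @0x31[4] → 0x32087  P=1,RW=1,US=1,PS=1
  ✓ 0x32C2D (huge @L0)  — 1 lookups
#1 VA=0x701818C2F (r,kernel):
  L0 @0x31[28] → 0x33007  P=1,RW=1,US=1,PS=0
  L1 @0x33[12] → 0x35007  P=1,RW=1,US=1,PS=0
  L2 @0x35[24] → 0x39007  P=1,RW=1,US=1,PS=0
  ✓ 0x39C2F  — 3 lookups
#2 VA=0x74060033B (r,kernel):
  L0 @0x31[29] → 0x3D007  P=1,RW=1,US=1,PS=0
  L1 @0x3D[3] → 0x3F087  P=1,RW=1,US=1,PS=1
  ✓ 0x3F33B (huge @L1)  — 2 lookups
#3 VA=0x68320B51E (r,kernel):
  L0 @0x31[26] → 0x40007  P=1,RW=1,US=1,PS=0
  L1 @0x40[25] → 0x41007  P=1,RW=1,US=1,PS=0
  L2 @0x41[11] → 0x43007  P=1,RW=1,US=1,PS=0
  ✓ 0x4351E  — 3 lookups
#4 VA=0x202C1BB20 (r,kernel):
  L0 @0x31[8] → 0x46007  P=1,RW=1,US=1,PS=0
  L1 @0x46[22] → 0x4A007  P=1,RW=1,US=1,PS=0
  L2 @0x4A[27] → 0x4E007  P=1,RW=1,US=1,PS=0
  ✓ 0x4EB20  — 3 lookups
#5 VA=0x6C061C308 (r,kernel):
  L0 @0x31[27] → 0x4F007  P=1,RW=1,US=1,PS=0
  L1 @0x4F[3] → 0x51007  P=1,RW=1,US=1,PS=0
  L2 @0x51[28] → 0x52007  P=1,RW=1,US=1,PS=0
  ✓ 0x52308  — 3 lookups
#6 VA=0x202C1BB20 (r,kernel):
  TLB hit vpn=0x202C1B → PA=0x4EB20

Access #4 PA: 0x4EB20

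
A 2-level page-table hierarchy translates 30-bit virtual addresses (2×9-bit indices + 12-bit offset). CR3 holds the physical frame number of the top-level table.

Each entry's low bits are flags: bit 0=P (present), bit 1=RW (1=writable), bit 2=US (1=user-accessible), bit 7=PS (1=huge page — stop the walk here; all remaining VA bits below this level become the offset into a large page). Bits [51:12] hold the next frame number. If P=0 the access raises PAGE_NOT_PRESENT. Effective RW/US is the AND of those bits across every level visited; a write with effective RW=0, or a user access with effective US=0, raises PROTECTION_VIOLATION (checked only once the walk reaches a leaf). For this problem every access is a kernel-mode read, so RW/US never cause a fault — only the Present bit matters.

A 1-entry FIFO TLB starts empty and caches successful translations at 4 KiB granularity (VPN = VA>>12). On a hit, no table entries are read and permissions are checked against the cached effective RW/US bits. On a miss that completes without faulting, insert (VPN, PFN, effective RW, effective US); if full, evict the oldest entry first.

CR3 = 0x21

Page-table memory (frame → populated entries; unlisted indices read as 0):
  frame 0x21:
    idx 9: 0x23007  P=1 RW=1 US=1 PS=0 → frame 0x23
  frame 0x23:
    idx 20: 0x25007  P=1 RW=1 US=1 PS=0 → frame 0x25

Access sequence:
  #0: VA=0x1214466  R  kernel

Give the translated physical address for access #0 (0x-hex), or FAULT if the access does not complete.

Per-access translation:
#0 VA=0x1214466 (r,kernel):
  L0: frame=0x21 idx=9 entry=0x23007 [P=1 RW=1 US=1 PS=0]
  L1: frame=0x23 idx=20 entry=0x25007 [P=1 RW=1 US=1 PS=0]
  → PA=0x25466  (2 entries read)

Access #0 PA: 0x25466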